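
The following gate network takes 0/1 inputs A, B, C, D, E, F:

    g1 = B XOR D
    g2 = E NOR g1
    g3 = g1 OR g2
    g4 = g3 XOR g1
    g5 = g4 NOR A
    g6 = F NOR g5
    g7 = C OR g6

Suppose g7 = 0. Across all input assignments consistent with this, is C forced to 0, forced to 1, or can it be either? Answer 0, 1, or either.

0

g7 = C OR g6 must be 0, so both C = 0 and g6 = 0.
g6 = F NOR g5 must be 0, so at least one of F, g5 is 1.
Every assignment with g7 = 0 has C = 0; there are 22 such assignment(s).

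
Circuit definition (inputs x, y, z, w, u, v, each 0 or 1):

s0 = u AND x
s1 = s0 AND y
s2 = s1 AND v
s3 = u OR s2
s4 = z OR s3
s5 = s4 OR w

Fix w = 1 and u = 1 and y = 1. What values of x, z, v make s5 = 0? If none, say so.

no solution exists

With w = 1 and u = 1 and y = 1 fixed, none of the 8 settings of x, z, v give s5 = 0.
For example, with x=1, z=0, v=1:
s0 = u AND x = 1 AND 1 = 1
s1 = s0 AND y = 1 AND 1 = 1
s2 = s1 AND v = 1 AND 1 = 1
s3 = u OR s2 = 1 OR 1 = 1
s4 = z OR s3 = 0 OR 1 = 1
s5 = s4 OR w = 1 OR 1 = 1
giving s5 = 1 ≠ 0.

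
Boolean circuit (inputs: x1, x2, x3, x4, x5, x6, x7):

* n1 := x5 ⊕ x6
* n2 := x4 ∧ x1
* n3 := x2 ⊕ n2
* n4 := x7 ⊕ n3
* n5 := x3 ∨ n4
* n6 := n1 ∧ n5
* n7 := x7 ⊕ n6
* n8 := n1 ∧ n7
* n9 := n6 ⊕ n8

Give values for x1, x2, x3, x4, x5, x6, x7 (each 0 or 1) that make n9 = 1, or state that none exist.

n9 = n6 ⊕ n8 must be 1, so n6 and n8 differ.
Check with x1=0 x2=1 x3=1 x4=1 x5=0 x6=1 x7=1:
n1 = x5 ⊕ x6 = 0 ⊕ 1 = 1
n2 = x4 ∧ x1 = 1 ∧ 0 = 0
n3 = x2 ⊕ n2 = 1 ⊕ 0 = 1
n4 = x7 ⊕ n3 = 1 ⊕ 1 = 0
n5 = x3 ∨ n4 = 1 ∨ 0 = 1
n6 = n1 ∧ n5 = 1 ∧ 1 = 1
n7 = x7 ⊕ n6 = 1 ⊕ 1 = 0
n8 = n1 ∧ n7 = 1 ∧ 0 = 0
n9 = n6 ⊕ n8 = 1 ⊕ 0 = 1
So n9 = 1 as required.

x1=0 x2=1 x3=1 x4=1 x5=0 x6=1 x7=1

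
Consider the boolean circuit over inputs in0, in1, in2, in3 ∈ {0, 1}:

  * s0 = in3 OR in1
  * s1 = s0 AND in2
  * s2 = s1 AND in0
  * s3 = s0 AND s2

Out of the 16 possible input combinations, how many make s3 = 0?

13

s3 = s0 AND s2 must be 0, so at least one of s0, s2 is 0.
Enumerating the 16 input combinations, 13 give s3 = 0 and 3 give s3 = 1.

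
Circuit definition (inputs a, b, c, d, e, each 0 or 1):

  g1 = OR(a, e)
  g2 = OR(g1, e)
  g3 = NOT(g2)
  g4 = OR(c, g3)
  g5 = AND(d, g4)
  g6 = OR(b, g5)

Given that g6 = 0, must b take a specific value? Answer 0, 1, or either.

g6 = OR(b, g5) must be 0, so both b = 0 and g5 = 0.
g5 = AND(d, g4) must be 0, so at least one of d, g4 is 0.
Every assignment with g6 = 0 has b = 0; there are 11 such assignment(s).

0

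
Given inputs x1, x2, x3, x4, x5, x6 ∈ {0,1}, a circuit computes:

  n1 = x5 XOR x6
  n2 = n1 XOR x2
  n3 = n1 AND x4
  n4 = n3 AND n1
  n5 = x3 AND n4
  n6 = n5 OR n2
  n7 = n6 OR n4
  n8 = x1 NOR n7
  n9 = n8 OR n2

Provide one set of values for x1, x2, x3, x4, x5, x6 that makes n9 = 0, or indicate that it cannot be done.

x1=1, x2=0, x3=1, x4=0, x5=0, x6=0

n9 = n8 OR n2 must be 0, so both n8 = 0 and n2 = 0.
Check with x1=1, x2=0, x3=1, x4=0, x5=0, x6=0:
n1 = x5 XOR x6 = 0 XOR 0 = 0
n2 = n1 XOR x2 = 0 XOR 0 = 0
n3 = n1 AND x4 = 0 AND 0 = 0
n4 = n3 AND n1 = 0 AND 0 = 0
n5 = x3 AND n4 = 1 AND 0 = 0
n6 = n5 OR n2 = 0 OR 0 = 0
n7 = n6 OR n4 = 0 OR 0 = 0
n8 = x1 NOR n7 = 1 NOR 0 = 0
n9 = n8 OR n2 = 0 OR 0 = 0
So n9 = 0 as required.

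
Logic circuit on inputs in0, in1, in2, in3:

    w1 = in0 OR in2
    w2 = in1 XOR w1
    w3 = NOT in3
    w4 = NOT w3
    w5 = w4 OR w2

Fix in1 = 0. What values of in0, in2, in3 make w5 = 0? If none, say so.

Check with in1 = 0 and in0=0, in2=0, in3=0:
w1 = in0 OR in2 = 0 OR 0 = 0
w2 = in1 XOR w1 = 0 XOR 0 = 0
w3 = NOT in3 = NOT 0 = 1
w4 = NOT w3 = NOT 1 = 0
w5 = w4 OR w2 = 0 OR 0 = 0
So w5 = 0.

in0=0, in2=0, in3=0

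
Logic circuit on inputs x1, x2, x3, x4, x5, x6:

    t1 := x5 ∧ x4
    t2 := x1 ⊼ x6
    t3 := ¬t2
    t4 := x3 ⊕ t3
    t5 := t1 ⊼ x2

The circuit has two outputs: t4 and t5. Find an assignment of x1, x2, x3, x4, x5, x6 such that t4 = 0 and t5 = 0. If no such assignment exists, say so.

Check with x1=0, x2=1, x3=0, x4=1, x5=1, x6=0:
t1 = x5 ∧ x4 = 1 ∧ 1 = 1
t2 = x1 ⊼ x6 = 0 ⊼ 0 = 1
t3 = ¬t2 = ¬1 = 0
t4 = x3 ⊕ t3 = 0 ⊕ 0 = 0
t5 = t1 ⊼ x2 = 1 ⊼ 1 = 0
So t4 = 0 and t5 = 0.

x1=0, x2=1, x3=0, x4=1, x5=1, x6=0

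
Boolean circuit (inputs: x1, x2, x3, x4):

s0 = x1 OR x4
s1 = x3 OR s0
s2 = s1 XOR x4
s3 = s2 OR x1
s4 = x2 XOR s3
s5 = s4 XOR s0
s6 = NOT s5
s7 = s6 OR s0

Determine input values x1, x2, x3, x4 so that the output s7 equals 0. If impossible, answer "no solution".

x1=0, x2=1, x3=0, x4=0

Check with x1=0, x2=1, x3=0, x4=0:
s0 = x1 OR x4 = 0 OR 0 = 0
s1 = x3 OR s0 = 0 OR 0 = 0
s2 = s1 XOR x4 = 0 XOR 0 = 0
s3 = s2 OR x1 = 0 OR 0 = 0
s4 = x2 XOR s3 = 1 XOR 0 = 1
s5 = s4 XOR s0 = 1 XOR 0 = 1
s6 = NOT s5 = NOT 1 = 0
s7 = s6 OR s0 = 0 OR 0 = 0
So s7 = 0 as required.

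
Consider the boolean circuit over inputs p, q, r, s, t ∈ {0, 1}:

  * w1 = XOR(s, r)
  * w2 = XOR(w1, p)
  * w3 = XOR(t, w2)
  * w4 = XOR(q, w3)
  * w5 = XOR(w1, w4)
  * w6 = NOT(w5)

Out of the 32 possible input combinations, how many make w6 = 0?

16

w6 = NOT(w5) must be 0, so w5 = 1.
Enumerating the 32 input combinations, 16 give w6 = 0 and 16 give w6 = 1.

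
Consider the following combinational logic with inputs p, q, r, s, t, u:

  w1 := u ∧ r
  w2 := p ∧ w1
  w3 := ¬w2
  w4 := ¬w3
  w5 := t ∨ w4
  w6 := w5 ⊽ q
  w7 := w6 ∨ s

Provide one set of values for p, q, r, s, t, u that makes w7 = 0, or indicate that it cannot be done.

w7 = w6 ∨ s must be 0, so both w6 = 0 and s = 0.
Check with p=0, q=0, r=1, s=0, t=1, u=1:
w1 = u ∧ r = 1 ∧ 1 = 1
w2 = p ∧ w1 = 0 ∧ 1 = 0
w3 = ¬w2 = ¬0 = 1
w4 = ¬w3 = ¬1 = 0
w5 = t ∨ w4 = 1 ∨ 0 = 1
w6 = w5 ⊽ q = 1 ⊽ 0 = 0
w7 = w6 ∨ s = 0 ∨ 0 = 0
So w7 = 0 as required.

p=0, q=0, r=1, s=0, t=1, u=1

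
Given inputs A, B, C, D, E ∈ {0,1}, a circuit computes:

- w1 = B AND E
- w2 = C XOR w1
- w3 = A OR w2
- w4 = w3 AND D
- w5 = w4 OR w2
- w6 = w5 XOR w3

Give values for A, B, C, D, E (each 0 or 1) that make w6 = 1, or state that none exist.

Check with A=1, B=0, C=0, D=0, E=1:
w1 = B AND E = 0 AND 1 = 0
w2 = C XOR w1 = 0 XOR 0 = 0
w3 = A OR w2 = 1 OR 0 = 1
w4 = w3 AND D = 1 AND 0 = 0
w5 = w4 OR w2 = 0 OR 0 = 0
w6 = w5 XOR w3 = 0 XOR 1 = 1
So w6 = 1 as required.

A=1, B=0, C=0, D=0, E=1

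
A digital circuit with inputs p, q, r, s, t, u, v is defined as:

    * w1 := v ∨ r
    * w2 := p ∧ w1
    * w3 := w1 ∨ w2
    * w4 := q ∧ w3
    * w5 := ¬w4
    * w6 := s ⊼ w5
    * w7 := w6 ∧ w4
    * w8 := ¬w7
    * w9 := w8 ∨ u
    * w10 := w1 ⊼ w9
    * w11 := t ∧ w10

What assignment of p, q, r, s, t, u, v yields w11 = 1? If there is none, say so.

p=0 q=1 r=0 s=1 t=1 u=1 v=0

w11 = t ∧ w10 must be 1, so both t = 1 and w10 = 1.
w10 = w1 ⊼ w9 must be 1, so at least one of w1, w9 is 0.
Check with p=0 q=1 r=0 s=1 t=1 u=1 v=0:
w1 = v ∨ r = 0 ∨ 0 = 0
w2 = p ∧ w1 = 0 ∧ 0 = 0
w3 = w1 ∨ w2 = 0 ∨ 0 = 0
w4 = q ∧ w3 = 1 ∧ 0 = 0
w5 = ¬w4 = ¬0 = 1
w6 = s ⊼ w5 = 1 ⊼ 1 = 0
w7 = w6 ∧ w4 = 0 ∧ 0 = 0
w8 = ¬w7 = ¬0 = 1
w9 = w8 ∨ u = 1 ∨ 1 = 1
w10 = w1 ⊼ w9 = 0 ⊼ 1 = 1
w11 = t ∧ w10 = 1 ∧ 1 = 1
So w11 = 1 as required.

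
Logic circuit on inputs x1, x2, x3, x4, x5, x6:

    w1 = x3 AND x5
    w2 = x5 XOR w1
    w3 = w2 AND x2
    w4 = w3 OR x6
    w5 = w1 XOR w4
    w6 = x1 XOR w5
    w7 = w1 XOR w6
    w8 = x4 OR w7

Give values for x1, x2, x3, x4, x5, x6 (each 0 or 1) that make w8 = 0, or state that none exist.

x1=1, x2=0, x3=0, x4=0, x5=0, x6=1

Check with x1=1, x2=0, x3=0, x4=0, x5=0, x6=1:
w1 = x3 AND x5 = 0 AND 0 = 0
w2 = x5 XOR w1 = 0 XOR 0 = 0
w3 = w2 AND x2 = 0 AND 0 = 0
w4 = w3 OR x6 = 0 OR 1 = 1
w5 = w1 XOR w4 = 0 XOR 1 = 1
w6 = x1 XOR w5 = 1 XOR 1 = 0
w7 = w1 XOR w6 = 0 XOR 0 = 0
w8 = x4 OR w7 = 0 OR 0 = 0
So w8 = 0 as required.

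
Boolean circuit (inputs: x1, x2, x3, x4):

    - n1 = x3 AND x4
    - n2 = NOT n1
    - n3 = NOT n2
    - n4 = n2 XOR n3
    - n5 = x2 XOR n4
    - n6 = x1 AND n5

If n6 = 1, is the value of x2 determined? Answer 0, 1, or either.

0

n6 = x1 AND n5 must be 1, so both x1 = 1 and n5 = 1.
n5 = x2 XOR n4 must be 1, so x2 and n4 differ.
Every assignment with n6 = 1 has x2 = 0; there are 4 such assignment(s).
  x1=1, x2=0, x3=0, x4=0
  x1=1, x2=0, x3=0, x4=1
  x1=1, x2=0, x3=1, x4=0
  x1=1, x2=0, x3=1, x4=1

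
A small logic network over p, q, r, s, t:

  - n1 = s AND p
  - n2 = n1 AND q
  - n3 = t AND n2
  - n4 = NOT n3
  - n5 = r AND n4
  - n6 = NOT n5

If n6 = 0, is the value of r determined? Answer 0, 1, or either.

1

n6 = NOT n5 must be 0, so n5 = 1.
Every assignment with n6 = 0 has r = 1; there are 15 such assignment(s).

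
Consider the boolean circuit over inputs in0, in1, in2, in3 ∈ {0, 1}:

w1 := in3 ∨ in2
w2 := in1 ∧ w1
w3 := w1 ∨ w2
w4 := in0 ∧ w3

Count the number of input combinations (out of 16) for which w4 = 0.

10

w4 = in0 ∧ w3 must be 0, so at least one of in0, w3 is 0.
Enumerating the 16 input combinations, 10 give w4 = 0 and 6 give w4 = 1.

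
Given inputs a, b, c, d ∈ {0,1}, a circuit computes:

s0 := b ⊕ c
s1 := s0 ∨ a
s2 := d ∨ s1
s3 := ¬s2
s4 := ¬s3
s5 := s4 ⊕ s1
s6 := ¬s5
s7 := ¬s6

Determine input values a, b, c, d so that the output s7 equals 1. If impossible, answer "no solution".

a=0, b=1, c=1, d=1

s7 = ¬s6 must be 1, so s6 = 0.
Check with a=0, b=1, c=1, d=1:
s0 = b ⊕ c = 1 ⊕ 1 = 0
s1 = s0 ∨ a = 0 ∨ 0 = 0
s2 = d ∨ s1 = 1 ∨ 0 = 1
s3 = ¬s2 = ¬1 = 0
s4 = ¬s3 = ¬0 = 1
s5 = s4 ⊕ s1 = 1 ⊕ 0 = 1
s6 = ¬s5 = ¬1 = 0
s7 = ¬s6 = ¬0 = 1
So s7 = 1 as required.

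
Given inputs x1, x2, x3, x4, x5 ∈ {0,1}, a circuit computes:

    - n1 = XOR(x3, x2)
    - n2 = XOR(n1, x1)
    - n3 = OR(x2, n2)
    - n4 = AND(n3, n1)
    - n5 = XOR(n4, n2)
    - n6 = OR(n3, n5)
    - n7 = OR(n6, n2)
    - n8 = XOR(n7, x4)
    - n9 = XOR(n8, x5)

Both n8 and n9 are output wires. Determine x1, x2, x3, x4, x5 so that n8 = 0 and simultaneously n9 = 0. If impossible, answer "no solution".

x1=1, x2=0, x3=1, x4=0, x5=0

Check with x1=1, x2=0, x3=1, x4=0, x5=0:
n1 = XOR(x3, x2) = XOR(1, 0) = 1
n2 = XOR(n1, x1) = XOR(1, 1) = 0
n3 = OR(x2, n2) = OR(0, 0) = 0
n4 = AND(n3, n1) = AND(0, 1) = 0
n5 = XOR(n4, n2) = XOR(0, 0) = 0
n6 = OR(n3, n5) = OR(0, 0) = 0
n7 = OR(n6, n2) = OR(0, 0) = 0
n8 = XOR(n7, x4) = XOR(0, 0) = 0
n9 = XOR(n8, x5) = XOR(0, 0) = 0
So n8 = 0 and n9 = 0.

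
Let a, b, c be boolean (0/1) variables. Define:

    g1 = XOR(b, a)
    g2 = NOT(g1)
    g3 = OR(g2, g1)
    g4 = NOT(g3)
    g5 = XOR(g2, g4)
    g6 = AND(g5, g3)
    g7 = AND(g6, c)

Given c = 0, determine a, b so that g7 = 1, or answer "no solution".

no solution exists

With c = 0 fixed, none of the 4 settings of a, b give g7 = 1.
For example, with a=1, b=0:
g1 = XOR(b, a) = XOR(0, 1) = 1
g2 = NOT(g1) = NOT 1 = 0
g3 = OR(g2, g1) = OR(0, 1) = 1
g4 = NOT(g3) = NOT 1 = 0
g5 = XOR(g2, g4) = XOR(0, 0) = 0
g6 = AND(g5, g3) = AND(0, 1) = 0
g7 = AND(g6, c) = AND(0, 0) = 0
giving g7 = 0 ≠ 1.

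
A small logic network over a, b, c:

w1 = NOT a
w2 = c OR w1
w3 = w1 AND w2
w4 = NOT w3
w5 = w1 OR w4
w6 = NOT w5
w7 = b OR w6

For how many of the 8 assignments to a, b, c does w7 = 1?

w7 = b OR w6 must be 1, so at least one of b, w6 is 1.
Enumerating the 8 input combinations, 4 give w7 = 1 and 4 give w7 = 0.

4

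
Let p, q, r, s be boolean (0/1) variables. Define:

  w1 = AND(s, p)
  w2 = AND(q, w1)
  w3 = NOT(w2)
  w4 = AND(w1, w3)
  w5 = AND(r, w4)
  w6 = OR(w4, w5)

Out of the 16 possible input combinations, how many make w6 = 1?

w6 = OR(w4, w5) must be 1, so at least one of w4, w5 is 1.
Satisfying assignments:
  p=1, q=0, r=0, s=1
  p=1, q=0, r=1, s=1

2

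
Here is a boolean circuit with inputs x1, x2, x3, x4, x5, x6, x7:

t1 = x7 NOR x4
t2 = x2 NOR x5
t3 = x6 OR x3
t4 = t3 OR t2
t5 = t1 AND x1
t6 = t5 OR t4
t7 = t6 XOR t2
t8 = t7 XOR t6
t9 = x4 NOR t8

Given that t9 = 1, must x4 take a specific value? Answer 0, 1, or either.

0

t9 = x4 NOR t8 must be 1, so both x4 = 0 and t8 = 0.
t8 = t7 XOR t6 must be 0, so t7 and t6 are equal.
Every assignment with t9 = 1 has x4 = 0; there are 48 such assignment(s).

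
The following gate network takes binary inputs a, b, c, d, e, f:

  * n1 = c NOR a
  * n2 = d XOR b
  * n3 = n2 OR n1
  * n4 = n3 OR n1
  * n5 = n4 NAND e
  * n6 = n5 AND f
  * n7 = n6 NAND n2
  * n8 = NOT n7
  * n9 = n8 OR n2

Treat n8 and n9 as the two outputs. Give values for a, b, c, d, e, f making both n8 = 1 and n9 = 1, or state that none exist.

a=1 b=0 c=1 d=1 e=0 f=1

Check with a=1 b=0 c=1 d=1 e=0 f=1:
n1 = c NOR a = 1 NOR 1 = 0
n2 = d XOR b = 1 XOR 0 = 1
n3 = n2 OR n1 = 1 OR 0 = 1
n4 = n3 OR n1 = 1 OR 0 = 1
n5 = n4 NAND e = 1 NAND 0 = 1
n6 = n5 AND f = 1 AND 1 = 1
n7 = n6 NAND n2 = 1 NAND 1 = 0
n8 = NOT n7 = NOT 0 = 1
n9 = n8 OR n2 = 1 OR 1 = 1
So n8 = 1 and n9 = 1.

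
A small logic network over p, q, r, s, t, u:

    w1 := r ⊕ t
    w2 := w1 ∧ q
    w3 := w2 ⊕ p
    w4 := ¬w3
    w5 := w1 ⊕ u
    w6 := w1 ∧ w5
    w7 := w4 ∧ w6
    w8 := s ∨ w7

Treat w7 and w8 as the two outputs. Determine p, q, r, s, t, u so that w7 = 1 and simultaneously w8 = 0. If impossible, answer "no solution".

Across all 64 input combinations, none give both w7 = 1 and w8 = 0.

no solution exists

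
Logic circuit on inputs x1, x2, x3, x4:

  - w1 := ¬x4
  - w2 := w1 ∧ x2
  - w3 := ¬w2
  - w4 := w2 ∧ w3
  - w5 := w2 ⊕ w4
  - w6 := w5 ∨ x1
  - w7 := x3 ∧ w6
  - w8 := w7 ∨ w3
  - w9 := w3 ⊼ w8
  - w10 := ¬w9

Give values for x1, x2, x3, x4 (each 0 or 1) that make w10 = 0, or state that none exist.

x1=1, x2=1, x3=0, x4=0

w10 = ¬w9 must be 0, so w9 = 1.
w9 = w3 ⊼ w8 must be 1, so at least one of w3, w8 is 0.
Check with x1=1, x2=1, x3=0, x4=0:
w1 = ¬x4 = ¬0 = 1
w2 = w1 ∧ x2 = 1 ∧ 1 = 1
w3 = ¬w2 = ¬1 = 0
w4 = w2 ∧ w3 = 1 ∧ 0 = 0
w5 = w2 ⊕ w4 = 1 ⊕ 0 = 1
w6 = w5 ∨ x1 = 1 ∨ 1 = 1
w7 = x3 ∧ w6 = 0 ∧ 1 = 0
w8 = w7 ∨ w3 = 0 ∨ 0 = 0
w9 = w3 ⊼ w8 = 0 ⊼ 0 = 1
w10 = ¬w9 = ¬1 = 0
So w10 = 0 as required.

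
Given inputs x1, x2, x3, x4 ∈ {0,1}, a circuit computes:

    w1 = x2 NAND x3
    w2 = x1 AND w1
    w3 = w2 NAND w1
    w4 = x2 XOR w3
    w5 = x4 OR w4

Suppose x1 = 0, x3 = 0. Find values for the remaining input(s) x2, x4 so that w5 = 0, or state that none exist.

w5 = x4 OR w4 must be 0, so both x4 = 0 and w4 = 0.
Check with x1 = 0, x3 = 0 and x2=1, x4=0:
w1 = x2 NAND x3 = 1 NAND 0 = 1
w2 = x1 AND w1 = 0 AND 1 = 0
w3 = w2 NAND w1 = 0 NAND 1 = 1
w4 = x2 XOR w3 = 1 XOR 1 = 0
w5 = x4 OR w4 = 0 OR 0 = 0
So w5 = 0.

x2=1 x4=0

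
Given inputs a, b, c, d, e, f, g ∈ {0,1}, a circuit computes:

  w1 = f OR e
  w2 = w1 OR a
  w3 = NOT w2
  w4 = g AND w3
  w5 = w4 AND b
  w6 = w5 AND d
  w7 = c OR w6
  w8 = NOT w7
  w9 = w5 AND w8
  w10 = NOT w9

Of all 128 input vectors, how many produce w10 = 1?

w10 = NOT w9 must be 1, so w9 = 0.
w9 = w5 AND w8 must be 0, so at least one of w5, w8 is 0.
Enumerating the 128 input combinations, 127 give w10 = 1 and 1 give w10 = 0.

127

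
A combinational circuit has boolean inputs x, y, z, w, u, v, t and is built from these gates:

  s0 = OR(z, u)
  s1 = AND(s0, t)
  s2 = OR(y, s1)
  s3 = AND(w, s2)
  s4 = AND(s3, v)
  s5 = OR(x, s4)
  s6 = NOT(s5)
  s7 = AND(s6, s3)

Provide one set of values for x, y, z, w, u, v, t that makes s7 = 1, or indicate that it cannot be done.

x=0, y=1, z=0, w=1, u=0, v=0, t=1

s7 = AND(s6, s3) must be 1, so both s6 = 1 and s3 = 1.
s6 = NOT(s5) must be 1, so s5 = 0.
s3 = AND(w, s2) must be 1, so both w = 1 and s2 = 1.
Check with x=0, y=1, z=0, w=1, u=0, v=0, t=1:
s0 = OR(z, u) = OR(0, 0) = 0
s1 = AND(s0, t) = AND(0, 1) = 0
s2 = OR(y, s1) = OR(1, 0) = 1
s3 = AND(w, s2) = AND(1, 1) = 1
s4 = AND(s3, v) = AND(1, 0) = 0
s5 = OR(x, s4) = OR(0, 0) = 0
s6 = NOT(s5) = NOT 0 = 1
s7 = AND(s6, s3) = AND(1, 1) = 1
So s7 = 1 as required.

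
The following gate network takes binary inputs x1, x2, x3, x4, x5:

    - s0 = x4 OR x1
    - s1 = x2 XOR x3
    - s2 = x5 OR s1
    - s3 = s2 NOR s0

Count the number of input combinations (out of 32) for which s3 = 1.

s3 = s2 NOR s0 must be 1, so both s2 = 0 and s0 = 0.
s2 = x5 OR s1 must be 0, so both x5 = 0 and s1 = 0.
Satisfying assignments:
  x1=0, x2=0, x3=0, x4=0, x5=0
  x1=0, x2=1, x3=1, x4=0, x5=0

2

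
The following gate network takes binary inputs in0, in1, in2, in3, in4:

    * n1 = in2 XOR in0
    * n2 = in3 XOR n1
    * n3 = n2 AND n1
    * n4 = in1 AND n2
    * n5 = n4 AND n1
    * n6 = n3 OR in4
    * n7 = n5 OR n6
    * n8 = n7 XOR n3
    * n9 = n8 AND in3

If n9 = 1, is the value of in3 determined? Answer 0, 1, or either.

n9 = n8 AND in3 must be 1, so both n8 = 1 and in3 = 1.
Every assignment with n9 = 1 has in3 = 1; there are 8 such assignment(s).

1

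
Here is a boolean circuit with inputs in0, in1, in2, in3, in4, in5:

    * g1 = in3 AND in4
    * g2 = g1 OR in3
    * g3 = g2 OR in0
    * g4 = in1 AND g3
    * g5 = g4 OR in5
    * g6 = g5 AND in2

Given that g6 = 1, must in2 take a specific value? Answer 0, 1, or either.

1

g6 = g5 AND in2 must be 1, so both g5 = 1 and in2 = 1.
Every assignment with g6 = 1 has in2 = 1; there are 22 such assignment(s).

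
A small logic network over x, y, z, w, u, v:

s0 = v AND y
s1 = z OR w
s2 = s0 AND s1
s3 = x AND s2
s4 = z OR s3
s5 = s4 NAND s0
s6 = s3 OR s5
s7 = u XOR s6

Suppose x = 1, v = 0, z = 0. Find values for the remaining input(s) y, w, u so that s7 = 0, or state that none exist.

Check with x = 1, v = 0, z = 0 and y=1, w=0, u=1:
s0 = v AND y = 0 AND 1 = 0
s1 = z OR w = 0 OR 0 = 0
s2 = s0 AND s1 = 0 AND 0 = 0
s3 = x AND s2 = 1 AND 0 = 0
s4 = z OR s3 = 0 OR 0 = 0
s5 = s4 NAND s0 = 0 NAND 0 = 1
s6 = s3 OR s5 = 0 OR 1 = 1
s7 = u XOR s6 = 1 XOR 1 = 0
So s7 = 0.

y=1, w=0, u=1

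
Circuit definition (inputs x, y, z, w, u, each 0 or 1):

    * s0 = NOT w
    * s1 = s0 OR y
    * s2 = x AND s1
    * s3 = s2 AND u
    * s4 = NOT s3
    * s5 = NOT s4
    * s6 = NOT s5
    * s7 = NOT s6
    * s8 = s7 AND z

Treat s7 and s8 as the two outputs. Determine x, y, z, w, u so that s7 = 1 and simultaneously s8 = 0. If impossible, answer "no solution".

x=1 y=1 z=0 w=0 u=1

Check with x=1 y=1 z=0 w=0 u=1:
s0 = NOT w = NOT 0 = 1
s1 = s0 OR y = 1 OR 1 = 1
s2 = x AND s1 = 1 AND 1 = 1
s3 = s2 AND u = 1 AND 1 = 1
s4 = NOT s3 = NOT 1 = 0
s5 = NOT s4 = NOT 0 = 1
s6 = NOT s5 = NOT 1 = 0
s7 = NOT s6 = NOT 0 = 1
s8 = s7 AND z = 1 AND 0 = 0
So s7 = 1 and s8 = 0.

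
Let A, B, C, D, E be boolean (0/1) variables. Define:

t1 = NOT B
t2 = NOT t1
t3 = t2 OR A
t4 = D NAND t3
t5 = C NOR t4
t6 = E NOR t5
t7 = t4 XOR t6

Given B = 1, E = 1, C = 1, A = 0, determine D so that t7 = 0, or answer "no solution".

t7 = t4 XOR t6 must be 0, so t4 and t6 are equal.
Check with B = 1, E = 1, C = 1, A = 0 and D=1:
t1 = NOT B = NOT 1 = 0
t2 = NOT t1 = NOT 0 = 1
t3 = t2 OR A = 1 OR 0 = 1
t4 = D NAND t3 = 1 NAND 1 = 0
t5 = C NOR t4 = 1 NOR 0 = 0
t6 = E NOR t5 = 1 NOR 0 = 0
t7 = t4 XOR t6 = 0 XOR 0 = 0
So t7 = 0.

D=1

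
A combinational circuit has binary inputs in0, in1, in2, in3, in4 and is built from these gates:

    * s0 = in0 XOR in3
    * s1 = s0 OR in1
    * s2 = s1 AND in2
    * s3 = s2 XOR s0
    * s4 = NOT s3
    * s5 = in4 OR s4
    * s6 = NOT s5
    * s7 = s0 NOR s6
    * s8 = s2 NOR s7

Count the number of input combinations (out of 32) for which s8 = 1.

s8 = s2 NOR s7 must be 1, so both s2 = 0 and s7 = 0.
Enumerating the 32 input combinations, 8 give s8 = 1 and 24 give s8 = 0.

8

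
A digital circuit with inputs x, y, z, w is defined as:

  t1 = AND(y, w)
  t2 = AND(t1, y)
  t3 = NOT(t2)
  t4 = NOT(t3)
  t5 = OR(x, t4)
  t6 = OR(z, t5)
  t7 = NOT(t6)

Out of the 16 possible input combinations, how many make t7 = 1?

3

t7 = NOT(t6) must be 1, so t6 = 0.
Satisfying assignments:
  x=0, y=0, z=0, w=0
  x=0, y=0, z=0, w=1
  x=0, y=1, z=0, w=0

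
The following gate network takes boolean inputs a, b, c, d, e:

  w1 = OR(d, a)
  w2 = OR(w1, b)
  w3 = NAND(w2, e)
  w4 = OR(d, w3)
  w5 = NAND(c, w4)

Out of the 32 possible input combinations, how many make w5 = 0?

w5 = NAND(c, w4) must be 0, so both c = 1 and w4 = 1.
w4 = OR(d, w3) must be 1, so at least one of d, w3 is 1.
Enumerating the 32 input combinations, 13 give w5 = 0 and 19 give w5 = 1.

13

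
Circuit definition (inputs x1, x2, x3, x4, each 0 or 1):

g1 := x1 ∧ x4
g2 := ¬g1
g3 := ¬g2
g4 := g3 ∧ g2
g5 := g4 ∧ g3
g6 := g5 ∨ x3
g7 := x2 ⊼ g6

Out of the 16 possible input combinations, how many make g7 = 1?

12

g7 = x2 ⊼ g6 must be 1, so at least one of x2, g6 is 0.
Enumerating the 16 input combinations, 12 give g7 = 1 and 4 give g7 = 0.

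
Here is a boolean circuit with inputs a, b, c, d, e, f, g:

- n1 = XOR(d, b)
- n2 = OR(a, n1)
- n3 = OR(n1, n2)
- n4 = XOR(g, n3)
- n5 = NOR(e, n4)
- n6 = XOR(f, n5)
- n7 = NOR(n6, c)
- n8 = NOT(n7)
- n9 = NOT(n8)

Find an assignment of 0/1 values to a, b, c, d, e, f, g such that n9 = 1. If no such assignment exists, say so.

n9 = NOT(n8) must be 1, so n8 = 0.
Check with a=1 b=0 c=0 d=1 e=1 f=0 g=1:
n1 = XOR(d, b) = XOR(1, 0) = 1
n2 = OR(a, n1) = OR(1, 1) = 1
n3 = OR(n1, n2) = OR(1, 1) = 1
n4 = XOR(g, n3) = XOR(1, 1) = 0
n5 = NOR(e, n4) = NOR(1, 0) = 0
n6 = XOR(f, n5) = XOR(0, 0) = 0
n7 = NOR(n6, c) = NOR(0, 0) = 1
n8 = NOT(n7) = NOT 1 = 0
n9 = NOT(n8) = NOT 0 = 1
So n9 = 1 as required.

a=1 b=0 c=0 d=1 e=1 f=0 g=1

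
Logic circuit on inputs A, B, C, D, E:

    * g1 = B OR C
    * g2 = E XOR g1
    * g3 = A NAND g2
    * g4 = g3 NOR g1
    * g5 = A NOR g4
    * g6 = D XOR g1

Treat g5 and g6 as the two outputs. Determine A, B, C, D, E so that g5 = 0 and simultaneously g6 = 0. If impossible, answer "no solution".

Check with A=1, B=1, C=1, D=1, E=0:
g1 = B OR C = 1 OR 1 = 1
g2 = E XOR g1 = 0 XOR 1 = 1
g3 = A NAND g2 = 1 NAND 1 = 0
g4 = g3 NOR g1 = 0 NOR 1 = 0
g5 = A NOR g4 = 1 NOR 0 = 0
g6 = D XOR g1 = 1 XOR 1 = 0
So g5 = 0 and g6 = 0.

A=1, B=1, C=1, D=1, E=0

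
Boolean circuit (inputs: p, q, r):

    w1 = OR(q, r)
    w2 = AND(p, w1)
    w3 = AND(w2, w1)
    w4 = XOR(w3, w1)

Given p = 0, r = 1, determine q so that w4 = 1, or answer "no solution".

w4 = XOR(w3, w1) must be 1, so w3 and w1 differ.
Check with p = 0, r = 1 and q=1:
w1 = OR(q, r) = OR(1, 1) = 1
w2 = AND(p, w1) = AND(0, 1) = 0
w3 = AND(w2, w1) = AND(0, 1) = 0
w4 = XOR(w3, w1) = XOR(0, 1) = 1
So w4 = 1.

q=1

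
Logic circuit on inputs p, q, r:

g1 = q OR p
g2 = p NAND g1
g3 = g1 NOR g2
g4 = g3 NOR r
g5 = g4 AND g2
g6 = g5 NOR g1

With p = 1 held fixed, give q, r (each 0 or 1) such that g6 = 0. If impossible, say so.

q=1, r=1

Check with p = 1 and q=1, r=1:
g1 = q OR p = 1 OR 1 = 1
g2 = p NAND g1 = 1 NAND 1 = 0
g3 = g1 NOR g2 = 1 NOR 0 = 0
g4 = g3 NOR r = 0 NOR 1 = 0
g5 = g4 AND g2 = 0 AND 0 = 0
g6 = g5 NOR g1 = 0 NOR 1 = 0
So g6 = 0.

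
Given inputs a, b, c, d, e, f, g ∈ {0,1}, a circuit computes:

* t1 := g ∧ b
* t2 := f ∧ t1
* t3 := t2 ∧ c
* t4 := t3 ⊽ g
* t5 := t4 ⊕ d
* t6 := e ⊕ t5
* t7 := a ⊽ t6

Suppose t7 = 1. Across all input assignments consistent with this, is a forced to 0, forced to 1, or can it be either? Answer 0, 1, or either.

0

t7 = a ⊽ t6 must be 1, so both a = 0 and t6 = 0.
t6 = e ⊕ t5 must be 0, so e and t5 are equal.
Every assignment with t7 = 1 has a = 0; there are 32 such assignment(s).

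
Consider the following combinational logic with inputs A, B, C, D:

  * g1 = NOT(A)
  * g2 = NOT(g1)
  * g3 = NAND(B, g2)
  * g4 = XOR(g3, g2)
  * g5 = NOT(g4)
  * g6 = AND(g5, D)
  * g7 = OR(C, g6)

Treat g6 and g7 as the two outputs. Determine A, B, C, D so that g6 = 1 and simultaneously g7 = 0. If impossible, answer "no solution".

Across all 16 input combinations, none give both g6 = 1 and g7 = 0.

no solution exists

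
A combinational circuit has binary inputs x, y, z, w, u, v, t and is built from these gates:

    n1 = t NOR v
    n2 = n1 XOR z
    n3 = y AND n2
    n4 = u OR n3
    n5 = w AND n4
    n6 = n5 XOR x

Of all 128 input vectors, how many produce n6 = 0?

64

n6 = n5 XOR x must be 0, so n5 and x are equal.
Enumerating the 128 input combinations, 64 give n6 = 0 and 64 give n6 = 1.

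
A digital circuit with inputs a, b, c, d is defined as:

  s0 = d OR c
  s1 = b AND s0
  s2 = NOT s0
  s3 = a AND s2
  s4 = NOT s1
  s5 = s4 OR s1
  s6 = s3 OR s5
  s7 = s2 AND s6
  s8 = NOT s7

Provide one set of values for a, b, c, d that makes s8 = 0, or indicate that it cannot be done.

Check with a=1 b=0 c=0 d=0:
s0 = d OR c = 0 OR 0 = 0
s1 = b AND s0 = 0 AND 0 = 0
s2 = NOT s0 = NOT 0 = 1
s3 = a AND s2 = 1 AND 1 = 1
s4 = NOT s1 = NOT 0 = 1
s5 = s4 OR s1 = 1 OR 0 = 1
s6 = s3 OR s5 = 1 OR 1 = 1
s7 = s2 AND s6 = 1 AND 1 = 1
s8 = NOT s7 = NOT 1 = 0
So s8 = 0 as required.

a=1 b=0 c=0 d=0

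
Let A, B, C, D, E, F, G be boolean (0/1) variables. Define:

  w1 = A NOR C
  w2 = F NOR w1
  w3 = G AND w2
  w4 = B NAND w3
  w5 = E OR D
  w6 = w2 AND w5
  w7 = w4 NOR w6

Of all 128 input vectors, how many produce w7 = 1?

3

w7 = w4 NOR w6 must be 1, so both w4 = 0 and w6 = 0.
w4 = B NAND w3 must be 0, so both B = 1 and w3 = 1.
Enumerating the 128 input combinations, 3 give w7 = 1 and 125 give w7 = 0.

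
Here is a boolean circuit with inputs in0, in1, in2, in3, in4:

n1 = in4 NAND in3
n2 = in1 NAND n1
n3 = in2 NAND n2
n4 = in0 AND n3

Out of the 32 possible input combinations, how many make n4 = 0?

n4 = in0 AND n3 must be 0, so at least one of in0, n3 is 0.
Enumerating the 32 input combinations, 21 give n4 = 0 and 11 give n4 = 1.

21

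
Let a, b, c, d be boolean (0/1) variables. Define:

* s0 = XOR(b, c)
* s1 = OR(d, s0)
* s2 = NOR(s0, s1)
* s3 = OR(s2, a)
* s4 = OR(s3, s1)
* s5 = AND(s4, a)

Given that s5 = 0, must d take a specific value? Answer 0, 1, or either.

Both values of d occur among assignments with s5 = 0:
  d=0: a=0, b=0, c=0, d=0
  d=1: a=0, b=0, c=0, d=1

either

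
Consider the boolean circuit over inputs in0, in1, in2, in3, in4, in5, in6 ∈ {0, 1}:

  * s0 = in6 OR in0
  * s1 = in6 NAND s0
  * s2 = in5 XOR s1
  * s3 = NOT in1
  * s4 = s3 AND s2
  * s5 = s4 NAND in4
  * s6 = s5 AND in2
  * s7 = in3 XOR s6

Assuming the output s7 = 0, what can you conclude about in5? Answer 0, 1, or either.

Both values of in5 occur among assignments with s7 = 0:
  in5=0: in0=0, in1=0, in2=0, in3=0, in4=0, in5=0, in6=0
  in5=1: in0=0, in1=0, in2=0, in3=0, in4=0, in5=1, in6=0

either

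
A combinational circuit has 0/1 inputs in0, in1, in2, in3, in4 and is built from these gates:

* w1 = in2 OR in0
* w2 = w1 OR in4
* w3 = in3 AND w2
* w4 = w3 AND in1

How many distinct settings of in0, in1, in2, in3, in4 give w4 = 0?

w4 = w3 AND in1 must be 0, so at least one of w3, in1 is 0.
Enumerating the 32 input combinations, 25 give w4 = 0 and 7 give w4 = 1.

25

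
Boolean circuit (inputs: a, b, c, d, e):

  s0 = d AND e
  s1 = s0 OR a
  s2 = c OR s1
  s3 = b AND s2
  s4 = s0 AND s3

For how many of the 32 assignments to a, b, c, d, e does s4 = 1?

4

s4 = s0 AND s3 must be 1, so both s0 = 1 and s3 = 1.
s0 = d AND e must be 1, so both d = 1 and e = 1.
Enumerating the 32 input combinations, 4 give s4 = 1 and 28 give s4 = 0.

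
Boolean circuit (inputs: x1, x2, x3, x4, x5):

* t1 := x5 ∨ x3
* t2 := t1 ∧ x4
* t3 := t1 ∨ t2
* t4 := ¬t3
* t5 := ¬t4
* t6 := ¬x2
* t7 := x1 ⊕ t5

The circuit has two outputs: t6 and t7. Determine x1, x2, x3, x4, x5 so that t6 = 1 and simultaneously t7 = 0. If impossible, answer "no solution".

x1=1, x2=0, x3=1, x4=1, x5=1

Check with x1=1, x2=0, x3=1, x4=1, x5=1:
t1 = x5 ∨ x3 = 1 ∨ 1 = 1
t2 = t1 ∧ x4 = 1 ∧ 1 = 1
t3 = t1 ∨ t2 = 1 ∨ 1 = 1
t4 = ¬t3 = ¬1 = 0
t5 = ¬t4 = ¬0 = 1
t6 = ¬x2 = ¬0 = 1
t7 = x1 ⊕ t5 = 1 ⊕ 1 = 0
So t6 = 1 and t7 = 0.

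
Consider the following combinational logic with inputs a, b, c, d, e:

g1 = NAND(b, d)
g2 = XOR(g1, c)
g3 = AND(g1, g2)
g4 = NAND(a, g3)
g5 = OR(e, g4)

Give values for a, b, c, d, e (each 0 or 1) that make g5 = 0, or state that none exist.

a=1, b=0, c=0, d=1, e=0

g5 = OR(e, g4) must be 0, so both e = 0 and g4 = 0.
Check with a=1, b=0, c=0, d=1, e=0:
g1 = NAND(b, d) = NAND(0, 1) = 1
g2 = XOR(g1, c) = XOR(1, 0) = 1
g3 = AND(g1, g2) = AND(1, 1) = 1
g4 = NAND(a, g3) = NAND(1, 1) = 0
g5 = OR(e, g4) = OR(0, 0) = 0
So g5 = 0 as required.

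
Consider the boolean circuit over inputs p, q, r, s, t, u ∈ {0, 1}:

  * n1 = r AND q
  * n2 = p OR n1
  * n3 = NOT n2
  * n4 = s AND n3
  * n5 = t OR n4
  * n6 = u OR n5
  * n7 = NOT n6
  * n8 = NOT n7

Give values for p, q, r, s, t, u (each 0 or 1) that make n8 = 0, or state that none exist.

n8 = NOT n7 must be 0, so n7 = 1.
n7 = NOT n6 must be 1, so n6 = 0.
Check with p=1 q=1 r=1 s=1 t=0 u=0:
n1 = r AND q = 1 AND 1 = 1
n2 = p OR n1 = 1 OR 1 = 1
n3 = NOT n2 = NOT 1 = 0
n4 = s AND n3 = 1 AND 0 = 0
n5 = t OR n4 = 0 OR 0 = 0
n6 = u OR n5 = 0 OR 0 = 0
n7 = NOT n6 = NOT 0 = 1
n8 = NOT n7 = NOT 1 = 0
So n8 = 0 as required.

p=1 q=1 r=1 s=1 t=0 u=0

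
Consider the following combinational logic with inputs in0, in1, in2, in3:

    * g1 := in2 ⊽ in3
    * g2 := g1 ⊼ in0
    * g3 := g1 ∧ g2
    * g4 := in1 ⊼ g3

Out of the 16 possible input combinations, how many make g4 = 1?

15

g4 = in1 ⊼ g3 must be 1, so at least one of in1, g3 is 0.
Enumerating the 16 input combinations, 15 give g4 = 1 and 1 give g4 = 0.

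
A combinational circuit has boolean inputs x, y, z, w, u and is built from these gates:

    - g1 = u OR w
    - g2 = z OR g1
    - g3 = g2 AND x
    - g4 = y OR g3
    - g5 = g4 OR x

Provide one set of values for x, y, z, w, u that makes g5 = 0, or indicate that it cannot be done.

g5 = g4 OR x must be 0, so both g4 = 0 and x = 0.
g4 = y OR g3 must be 0, so both y = 0 and g3 = 0.
g3 = g2 AND x must be 0, so at least one of g2, x is 0.
Check with x=0, y=0, z=0, w=1, u=0:
g1 = u OR w = 0 OR 1 = 1
g2 = z OR g1 = 0 OR 1 = 1
g3 = g2 AND x = 1 AND 0 = 0
g4 = y OR g3 = 0 OR 0 = 0
g5 = g4 OR x = 0 OR 0 = 0
So g5 = 0 as required.

x=0, y=0, z=0, w=1, u=0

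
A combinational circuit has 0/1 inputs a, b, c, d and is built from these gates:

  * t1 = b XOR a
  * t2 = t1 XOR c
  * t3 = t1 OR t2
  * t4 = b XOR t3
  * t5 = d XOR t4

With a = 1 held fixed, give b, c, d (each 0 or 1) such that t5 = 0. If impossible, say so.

t5 = d XOR t4 must be 0, so d and t4 are equal.
Check with a = 1 and b=0, c=1, d=1:
t1 = b XOR a = 0 XOR 1 = 1
t2 = t1 XOR c = 1 XOR 1 = 0
t3 = t1 OR t2 = 1 OR 0 = 1
t4 = b XOR t3 = 0 XOR 1 = 1
t5 = d XOR t4 = 1 XOR 1 = 0
So t5 = 0.

b=0, c=1, d=1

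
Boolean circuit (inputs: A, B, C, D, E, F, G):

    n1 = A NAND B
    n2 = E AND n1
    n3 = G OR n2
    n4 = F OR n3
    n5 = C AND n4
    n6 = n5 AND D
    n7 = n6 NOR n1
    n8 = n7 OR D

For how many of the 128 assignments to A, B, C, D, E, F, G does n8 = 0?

48

n8 = n7 OR D must be 0, so both n7 = 0 and D = 0.
n7 = n6 NOR n1 must be 0, so at least one of n6, n1 is 1.
Enumerating the 128 input combinations, 48 give n8 = 0 and 80 give n8 = 1.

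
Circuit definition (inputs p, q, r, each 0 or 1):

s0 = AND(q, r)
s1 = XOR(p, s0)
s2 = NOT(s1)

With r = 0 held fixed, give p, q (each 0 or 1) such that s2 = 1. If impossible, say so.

s2 = NOT(s1) must be 1, so s1 = 0.
s1 = XOR(p, s0) must be 0, so p and s0 are equal.
Check with r = 0 and p=0, q=1:
s0 = AND(q, r) = AND(1, 0) = 0
s1 = XOR(p, s0) = XOR(0, 0) = 0
s2 = NOT(s1) = NOT 0 = 1
So s2 = 1.

p=0 q=1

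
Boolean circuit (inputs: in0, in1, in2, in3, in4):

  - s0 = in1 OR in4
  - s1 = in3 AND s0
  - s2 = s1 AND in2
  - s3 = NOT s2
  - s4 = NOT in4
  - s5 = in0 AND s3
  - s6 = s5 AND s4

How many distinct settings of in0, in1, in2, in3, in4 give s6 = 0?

25

s6 = s5 AND s4 must be 0, so at least one of s5, s4 is 0.
Enumerating the 32 input combinations, 25 give s6 = 0 and 7 give s6 = 1.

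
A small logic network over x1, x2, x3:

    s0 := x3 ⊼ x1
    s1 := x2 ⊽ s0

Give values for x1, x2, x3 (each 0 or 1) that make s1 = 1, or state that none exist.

Check with x1=1, x2=0, x3=1:
s0 = x3 ⊼ x1 = 1 ⊼ 1 = 0
s1 = x2 ⊽ s0 = 0 ⊽ 0 = 1
So s1 = 1 as required.

x1=1, x2=0, x3=1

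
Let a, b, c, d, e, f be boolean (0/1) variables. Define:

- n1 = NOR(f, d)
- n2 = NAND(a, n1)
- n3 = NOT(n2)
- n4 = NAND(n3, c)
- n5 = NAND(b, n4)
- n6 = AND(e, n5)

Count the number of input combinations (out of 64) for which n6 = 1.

17

n6 = AND(e, n5) must be 1, so both e = 1 and n5 = 1.
Enumerating the 64 input combinations, 17 give n6 = 1 and 47 give n6 = 0.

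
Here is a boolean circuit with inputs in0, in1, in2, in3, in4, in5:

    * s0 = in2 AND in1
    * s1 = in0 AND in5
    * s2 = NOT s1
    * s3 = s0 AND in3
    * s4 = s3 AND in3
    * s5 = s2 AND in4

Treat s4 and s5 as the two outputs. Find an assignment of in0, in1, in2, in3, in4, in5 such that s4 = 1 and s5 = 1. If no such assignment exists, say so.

Check with in0=0, in1=1, in2=1, in3=1, in4=1, in5=0:
s0 = in2 AND in1 = 1 AND 1 = 1
s1 = in0 AND in5 = 0 AND 0 = 0
s2 = NOT s1 = NOT 0 = 1
s3 = s0 AND in3 = 1 AND 1 = 1
s4 = s3 AND in3 = 1 AND 1 = 1
s5 = s2 AND in4 = 1 AND 1 = 1
So s4 = 1 and s5 = 1.

in0=0, in1=1, in2=1, in3=1, in4=1, in5=0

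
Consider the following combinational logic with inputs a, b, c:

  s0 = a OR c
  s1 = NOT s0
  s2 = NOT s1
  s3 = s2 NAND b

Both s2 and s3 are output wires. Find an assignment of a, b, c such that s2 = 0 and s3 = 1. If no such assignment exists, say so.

a=0, b=0, c=0

Check with a=0, b=0, c=0:
s0 = a OR c = 0 OR 0 = 0
s1 = NOT s0 = NOT 0 = 1
s2 = NOT s1 = NOT 1 = 0
s3 = s2 NAND b = 0 NAND 0 = 1
So s2 = 0 and s3 = 1.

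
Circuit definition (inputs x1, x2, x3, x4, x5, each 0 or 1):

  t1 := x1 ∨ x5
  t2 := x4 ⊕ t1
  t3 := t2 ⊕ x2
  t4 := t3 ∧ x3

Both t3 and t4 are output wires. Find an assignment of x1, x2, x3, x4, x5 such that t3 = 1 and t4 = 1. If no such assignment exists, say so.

Check with x1=1, x2=0, x3=1, x4=0, x5=0:
t1 = x1 ∨ x5 = 1 ∨ 0 = 1
t2 = x4 ⊕ t1 = 0 ⊕ 1 = 1
t3 = t2 ⊕ x2 = 1 ⊕ 0 = 1
t4 = t3 ∧ x3 = 1 ∧ 1 = 1
So t3 = 1 and t4 = 1.

x1=1, x2=0, x3=1, x4=0, x5=0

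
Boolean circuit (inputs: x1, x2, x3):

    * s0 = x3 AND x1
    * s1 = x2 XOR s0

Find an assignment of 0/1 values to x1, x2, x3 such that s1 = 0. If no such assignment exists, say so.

x1=1, x2=0, x3=0

Check with x1=1, x2=0, x3=0:
s0 = x3 AND x1 = 0 AND 1 = 0
s1 = x2 XOR s0 = 0 XOR 0 = 0
So s1 = 0 as required.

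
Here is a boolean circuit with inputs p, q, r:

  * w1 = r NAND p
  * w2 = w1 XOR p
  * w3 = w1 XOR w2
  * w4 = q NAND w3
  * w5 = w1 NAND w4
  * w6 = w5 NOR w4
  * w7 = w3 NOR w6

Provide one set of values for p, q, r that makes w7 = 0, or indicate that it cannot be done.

p=1, q=1, r=0

w7 = w3 NOR w6 must be 0, so at least one of w3, w6 is 1.
Check with p=1, q=1, r=0:
w1 = r NAND p = 0 NAND 1 = 1
w2 = w1 XOR p = 1 XOR 1 = 0
w3 = w1 XOR w2 = 1 XOR 0 = 1
w4 = q NAND w3 = 1 NAND 1 = 0
w5 = w1 NAND w4 = 1 NAND 0 = 1
w6 = w5 NOR w4 = 1 NOR 0 = 0
w7 = w3 NOR w6 = 1 NOR 0 = 0
So w7 = 0 as required.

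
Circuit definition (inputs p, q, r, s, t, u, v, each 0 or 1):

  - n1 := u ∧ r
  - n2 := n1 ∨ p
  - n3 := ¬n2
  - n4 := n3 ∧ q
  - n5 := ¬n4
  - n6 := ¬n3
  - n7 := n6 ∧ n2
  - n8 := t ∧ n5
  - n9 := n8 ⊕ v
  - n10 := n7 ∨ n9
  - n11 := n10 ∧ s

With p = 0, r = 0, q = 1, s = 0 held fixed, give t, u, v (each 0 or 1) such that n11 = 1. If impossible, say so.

With p = 0, r = 0, q = 1, s = 0 fixed, none of the 8 settings of t, u, v give n11 = 1.
For example, with t=0, u=0, v=0:
n1 = u ∧ r = 0 ∧ 0 = 0
n2 = n1 ∨ p = 0 ∨ 0 = 0
n3 = ¬n2 = ¬0 = 1
n4 = n3 ∧ q = 1 ∧ 1 = 1
n5 = ¬n4 = ¬1 = 0
n6 = ¬n3 = ¬1 = 0
n7 = n6 ∧ n2 = 0 ∧ 0 = 0
n8 = t ∧ n5 = 0 ∧ 0 = 0
n9 = n8 ⊕ v = 0 ⊕ 0 = 0
n10 = n7 ∨ n9 = 0 ∨ 0 = 0
n11 = n10 ∧ s = 0 ∧ 0 = 0
giving n11 = 0 ≠ 1.

no solution exists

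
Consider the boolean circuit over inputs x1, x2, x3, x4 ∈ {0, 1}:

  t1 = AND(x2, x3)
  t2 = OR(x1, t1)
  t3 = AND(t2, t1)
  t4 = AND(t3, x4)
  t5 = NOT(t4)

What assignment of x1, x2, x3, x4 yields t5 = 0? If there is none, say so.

Check with x1=0, x2=1, x3=1, x4=1:
t1 = AND(x2, x3) = AND(1, 1) = 1
t2 = OR(x1, t1) = OR(0, 1) = 1
t3 = AND(t2, t1) = AND(1, 1) = 1
t4 = AND(t3, x4) = AND(1, 1) = 1
t5 = NOT(t4) = NOT 1 = 0
So t5 = 0 as required.

x1=0, x2=1, x3=1, x4=1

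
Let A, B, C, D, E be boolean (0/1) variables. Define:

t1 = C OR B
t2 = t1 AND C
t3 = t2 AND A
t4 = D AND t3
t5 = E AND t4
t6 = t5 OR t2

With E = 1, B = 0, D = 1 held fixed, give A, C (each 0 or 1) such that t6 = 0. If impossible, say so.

Check with E = 1, B = 0, D = 1 and A=0, C=0:
t1 = C OR B = 0 OR 0 = 0
t2 = t1 AND C = 0 AND 0 = 0
t3 = t2 AND A = 0 AND 0 = 0
t4 = D AND t3 = 1 AND 0 = 0
t5 = E AND t4 = 1 AND 0 = 0
t6 = t5 OR t2 = 0 OR 0 = 0
So t6 = 0.

A=0, C=0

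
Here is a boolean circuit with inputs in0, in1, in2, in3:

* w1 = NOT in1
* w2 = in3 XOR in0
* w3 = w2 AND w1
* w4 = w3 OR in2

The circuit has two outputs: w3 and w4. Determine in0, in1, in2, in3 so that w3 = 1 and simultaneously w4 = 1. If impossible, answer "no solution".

in0=0, in1=0, in2=0, in3=1

Check with in0=0, in1=0, in2=0, in3=1:
w1 = NOT in1 = NOT 0 = 1
w2 = in3 XOR in0 = 1 XOR 0 = 1
w3 = w2 AND w1 = 1 AND 1 = 1
w4 = w3 OR in2 = 1 OR 0 = 1
So w3 = 1 and w4 = 1.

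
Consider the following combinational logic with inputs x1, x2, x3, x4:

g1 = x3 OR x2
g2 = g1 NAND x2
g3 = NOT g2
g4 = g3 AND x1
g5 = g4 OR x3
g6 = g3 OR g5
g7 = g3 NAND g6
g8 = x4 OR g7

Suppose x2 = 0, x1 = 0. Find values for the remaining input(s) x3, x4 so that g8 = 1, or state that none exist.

x3=0, x4=1

g8 = x4 OR g7 must be 1, so at least one of x4, g7 is 1.
Check with x2 = 0, x1 = 0 and x3=0, x4=1:
g1 = x3 OR x2 = 0 OR 0 = 0
g2 = g1 NAND x2 = 0 NAND 0 = 1
g3 = NOT g2 = NOT 1 = 0
g4 = g3 AND x1 = 0 AND 0 = 0
g5 = g4 OR x3 = 0 OR 0 = 0
g6 = g3 OR g5 = 0 OR 0 = 0
g7 = g3 NAND g6 = 0 NAND 0 = 1
g8 = x4 OR g7 = 1 OR 1 = 1
So g8 = 1.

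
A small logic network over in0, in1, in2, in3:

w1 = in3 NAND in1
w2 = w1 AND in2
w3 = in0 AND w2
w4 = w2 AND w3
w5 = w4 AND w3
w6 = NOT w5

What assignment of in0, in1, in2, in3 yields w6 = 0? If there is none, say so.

w6 = NOT w5 must be 0, so w5 = 1.
Check with in0=1 in1=0 in2=1 in3=0:
w1 = in3 NAND in1 = 0 NAND 0 = 1
w2 = w1 AND in2 = 1 AND 1 = 1
w3 = in0 AND w2 = 1 AND 1 = 1
w4 = w2 AND w3 = 1 AND 1 = 1
w5 = w4 AND w3 = 1 AND 1 = 1
w6 = NOT w5 = NOT 1 = 0
So w6 = 0 as required.

in0=1 in1=0 in2=1 in3=0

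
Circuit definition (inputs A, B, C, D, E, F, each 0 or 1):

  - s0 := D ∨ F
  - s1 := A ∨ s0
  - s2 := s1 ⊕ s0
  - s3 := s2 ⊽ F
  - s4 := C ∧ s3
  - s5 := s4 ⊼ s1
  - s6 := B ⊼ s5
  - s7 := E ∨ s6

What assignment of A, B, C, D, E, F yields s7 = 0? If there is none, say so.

s7 = E ∨ s6 must be 0, so both E = 0 and s6 = 0.
s6 = B ⊼ s5 must be 0, so both B = 1 and s5 = 1.
s5 = s4 ⊼ s1 must be 1, so at least one of s4, s1 is 0.
Check with A=1, B=1, C=0, D=0, E=0, F=0:
s0 = D ∨ F = 0 ∨ 0 = 0
s1 = A ∨ s0 = 1 ∨ 0 = 1
s2 = s1 ⊕ s0 = 1 ⊕ 0 = 1
s3 = s2 ⊽ F = 1 ⊽ 0 = 0
s4 = C ∧ s3 = 0 ∧ 0 = 0
s5 = s4 ⊼ s1 = 0 ⊼ 1 = 1
s6 = B ⊼ s5 = 1 ⊼ 1 = 0
s7 = E ∨ s6 = 0 ∨ 0 = 0
So s7 = 0 as required.

A=1, B=1, C=0, D=0, E=0, F=0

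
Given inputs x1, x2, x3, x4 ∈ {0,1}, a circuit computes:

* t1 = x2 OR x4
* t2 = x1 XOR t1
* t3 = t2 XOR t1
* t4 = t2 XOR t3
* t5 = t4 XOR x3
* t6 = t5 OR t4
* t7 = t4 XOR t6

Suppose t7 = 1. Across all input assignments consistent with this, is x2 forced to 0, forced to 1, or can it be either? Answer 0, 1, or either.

0

t7 = t4 XOR t6 must be 1, so t4 and t6 differ.
Every assignment with t7 = 1 has x2 = 0; there are 2 such assignment(s).
  x1=0, x2=0, x3=1, x4=0
  x1=1, x2=0, x3=1, x4=0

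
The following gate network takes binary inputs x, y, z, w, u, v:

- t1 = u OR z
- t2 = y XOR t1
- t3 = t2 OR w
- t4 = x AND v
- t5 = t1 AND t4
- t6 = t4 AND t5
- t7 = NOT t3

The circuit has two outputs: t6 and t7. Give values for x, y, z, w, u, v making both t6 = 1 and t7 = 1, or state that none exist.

x=1, y=1, z=1, w=0, u=1, v=1

Check with x=1, y=1, z=1, w=0, u=1, v=1:
t1 = u OR z = 1 OR 1 = 1
t2 = y XOR t1 = 1 XOR 1 = 0
t3 = t2 OR w = 0 OR 0 = 0
t4 = x AND v = 1 AND 1 = 1
t5 = t1 AND t4 = 1 AND 1 = 1
t6 = t4 AND t5 = 1 AND 1 = 1
t7 = NOT t3 = NOT 0 = 1
So t6 = 1 and t7 = 1.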